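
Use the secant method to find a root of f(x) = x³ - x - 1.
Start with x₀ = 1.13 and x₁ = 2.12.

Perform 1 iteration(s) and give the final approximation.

f(x) = x³ - x - 1
x₀ = 1.13, x₁ = 2.12

Secant formula: x_{n+1} = x_n - f(x_n)(x_n - x_{n-1})/(f(x_n) - f(x_{n-1}))

Iteration 1:
  f(1.130000) = -0.687103
  f(2.120000) = 6.408128
  x_2 = 2.120000 - 6.408128×(2.120000 - 1.130000)/(6.408128 - (-0.687103))
       = 1.225872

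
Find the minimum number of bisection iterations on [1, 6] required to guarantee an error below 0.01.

We need (b-a)/2^n ≤ 0.01
(6 - 1)/2^n ≤ 0.01
5/2^n ≤ 0.01
2^n ≥ 500
n ≥ log₂(500) = 8.97
n ≥ 9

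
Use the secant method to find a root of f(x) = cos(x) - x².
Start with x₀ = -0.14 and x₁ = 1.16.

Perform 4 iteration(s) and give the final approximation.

f(x) = cos(x) - x²
x₀ = -0.14, x₁ = 1.16

Secant formula: x_{n+1} = x_n - f(x_n)(x_n - x_{n-1})/(f(x_n) - f(x_{n-1}))

Iteration 1:
  f(-0.140000) = 0.970616
  f(1.160000) = -0.946260
  x_2 = 1.160000 - (-0.946260)×(1.160000 - (-0.140000))/(-0.946260 - 0.970616)
       = 0.518259
Iteration 2:
  f(1.160000) = -0.946260
  f(0.518259) = 0.600091
  x_3 = 0.518259 - 0.600091×(0.518259 - 1.160000)/(0.600091 - (-0.946260))
       = 0.767299
Iteration 3:
  f(0.518259) = 0.600091
  f(0.767299) = 0.131041
  x_4 = 0.767299 - 0.131041×(0.767299 - 0.518259)/(0.131041 - 0.600091)
       = 0.836875
Iteration 4:
  f(0.767299) = 0.131041
  f(0.836875) = -0.030572
  x_5 = 0.836875 - (-0.030572)×(0.836875 - 0.767299)/(-0.030572 - 0.131041)
       = 0.823713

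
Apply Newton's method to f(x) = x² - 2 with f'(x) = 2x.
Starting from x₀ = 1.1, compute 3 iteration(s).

f(x) = x² - 2
f'(x) = 2x
x₀ = 1.1

Newton-Raphson formula: x_{n+1} = x_n - f(x_n)/f'(x_n)

Iteration 1:
  f(1.100000) = -0.790000
  f'(1.100000) = 2.200000
  x_1 = 1.100000 - (-0.790000)/2.200000 = 1.459091
Iteration 2:
  f(1.459091) = 0.128946
  f'(1.459091) = 2.918182
  x_2 = 1.459091 - 0.128946/2.918182 = 1.414904
Iteration 3:
  f(1.414904) = 0.001953
  f'(1.414904) = 2.829807
  x_3 = 1.414904 - 0.001953/2.829807 = 1.414214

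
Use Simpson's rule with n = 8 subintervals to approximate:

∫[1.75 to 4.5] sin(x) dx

f(x) = sin(x)
a = 1.75, b = 4.5, n = 8
h = (b - a)/n = 0.343750

Simpson's rule: (h/3)[f(x₀) + 4f(x₁) + 2f(x₂) + ... + f(xₙ)]

x_0 = 1.7500, f(x_0) = 0.983986, coefficient = 1
x_1 = 2.0938, f(x_1) = 0.866348, coefficient = 4
x_2 = 2.4375, f(x_2) = 0.647343, coefficient = 2
x_3 = 2.7812, f(x_3) = 0.352595, coefficient = 4
x_4 = 3.1250, f(x_4) = 0.016592, coefficient = 2
x_5 = 3.4688, f(x_5) = -0.321352, coefficient = 4
x_6 = 3.8125, f(x_6) = -0.621697, coefficient = 2
x_7 = 4.1562, f(x_7) = -0.849300, coefficient = 4
x_8 = 4.5000, f(x_8) = -0.977530, coefficient = 1

I ≈ (0.343750/3) × 0.284093 = 0.032552
Exact value: 0.032550
Error: 0.000003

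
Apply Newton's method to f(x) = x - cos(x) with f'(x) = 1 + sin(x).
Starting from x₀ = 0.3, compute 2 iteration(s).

f(x) = x - cos(x)
f'(x) = 1 + sin(x)
x₀ = 0.3

Newton-Raphson formula: x_{n+1} = x_n - f(x_n)/f'(x_n)

Iteration 1:
  f(0.300000) = -0.655336
  f'(0.300000) = 1.295520
  x_1 = 0.300000 - (-0.655336)/1.295520 = 0.805848
Iteration 2:
  f(0.805848) = 0.113349
  f'(0.805848) = 1.721418
  x_2 = 0.805848 - 0.113349/1.721418 = 0.740002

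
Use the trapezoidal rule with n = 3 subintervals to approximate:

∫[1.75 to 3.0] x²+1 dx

f(x) = x²+1
a = 1.75, b = 3.0, n = 3
h = (b - a)/n = 0.416667

Trapezoidal rule: (h/2)[f(x₀) + 2f(x₁) + 2f(x₂) + ... + f(xₙ)]

x_0 = 1.7500, f(x_0) = 4.062500, coefficient = 1
x_1 = 2.1667, f(x_1) = 5.694444, coefficient = 2
x_2 = 2.5833, f(x_2) = 7.673611, coefficient = 2
x_3 = 3.0000, f(x_3) = 10.000000, coefficient = 1

I ≈ (0.416667/2) × 40.798611 = 8.499711
Exact value: 8.463542
Error: 0.036169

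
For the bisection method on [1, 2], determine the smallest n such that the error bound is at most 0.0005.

We need (b-a)/2^n ≤ 0.0005
(2 - 1)/2^n ≤ 0.0005
1/2^n ≤ 0.0005
2^n ≥ 2000
n ≥ log₂(2000) = 10.97
n ≥ 11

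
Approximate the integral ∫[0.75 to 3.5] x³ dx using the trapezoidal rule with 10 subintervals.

f(x) = x³
a = 0.75, b = 3.5, n = 10
h = (b - a)/n = 0.275000

Trapezoidal rule: (h/2)[f(x₀) + 2f(x₁) + 2f(x₂) + ... + f(xₙ)]

x_0 = 0.7500, f(x_0) = 0.421875, coefficient = 1
x_1 = 1.0250, f(x_1) = 1.076891, coefficient = 2
x_2 = 1.3000, f(x_2) = 2.197000, coefficient = 2
x_3 = 1.5750, f(x_3) = 3.906984, coefficient = 2
x_4 = 1.8500, f(x_4) = 6.331625, coefficient = 2
x_5 = 2.1250, f(x_5) = 9.595703, coefficient = 2
x_6 = 2.4000, f(x_6) = 13.824000, coefficient = 2
x_7 = 2.6750, f(x_7) = 19.141297, coefficient = 2
x_8 = 2.9500, f(x_8) = 25.672375, coefficient = 2
x_9 = 3.2250, f(x_9) = 33.542016, coefficient = 2
x_10 = 3.5000, f(x_10) = 42.875000, coefficient = 1

I ≈ (0.275000/2) × 273.872656 = 37.657490
Exact value: 37.436523
Error: 0.220967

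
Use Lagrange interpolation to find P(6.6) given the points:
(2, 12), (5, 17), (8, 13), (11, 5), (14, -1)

Lagrange interpolation formula:
P(x) = Σ yᵢ × Lᵢ(x)
where Lᵢ(x) = Π_{j≠i} (x - xⱼ)/(xᵢ - xⱼ)

L_0(6.6) = (6.6 - 5)/(2 - 5) × (6.6 - 8)/(2 - 8) × (6.6 - 11)/(2 - 11) × (6.6 - 14)/(2 - 14) = -0.037518
L_1(6.6) = (6.6 - 2)/(5 - 2) × (6.6 - 8)/(5 - 8) × (6.6 - 11)/(5 - 11) × (6.6 - 14)/(5 - 14) = 0.431453
L_2(6.6) = (6.6 - 2)/(8 - 2) × (6.6 - 5)/(8 - 5) × (6.6 - 11)/(8 - 11) × (6.6 - 14)/(8 - 14) = 0.739635
L_3(6.6) = (6.6 - 2)/(11 - 2) × (6.6 - 5)/(11 - 5) × (6.6 - 8)/(11 - 8) × (6.6 - 14)/(11 - 14) = -0.156892
L_4(6.6) = (6.6 - 2)/(14 - 2) × (6.6 - 5)/(14 - 5) × (6.6 - 8)/(14 - 8) × (6.6 - 11)/(14 - 11) = 0.023322

P(6.6) = 12×L_0(6.6) + 17×L_1(6.6) + 13×L_2(6.6) + 5×L_3(6.6) + (-1)×L_4(6.6)
P(6.6) = 15.691964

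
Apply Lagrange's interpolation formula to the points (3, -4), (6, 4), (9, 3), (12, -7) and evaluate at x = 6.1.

Lagrange interpolation formula:
P(x) = Σ yᵢ × Lᵢ(x)
where Lᵢ(x) = Π_{j≠i} (x - xⱼ)/(xᵢ - xⱼ)

L_0(6.1) = (6.1 - 6)/(3 - 6) × (6.1 - 9)/(3 - 9) × (6.1 - 12)/(3 - 12) = -0.010562
L_1(6.1) = (6.1 - 3)/(6 - 3) × (6.1 - 9)/(6 - 9) × (6.1 - 12)/(6 - 12) = 0.982241
L_2(6.1) = (6.1 - 3)/(9 - 3) × (6.1 - 6)/(9 - 6) × (6.1 - 12)/(9 - 12) = 0.033870
L_3(6.1) = (6.1 - 3)/(12 - 3) × (6.1 - 6)/(12 - 6) × (6.1 - 9)/(12 - 9) = -0.005549

P(6.1) = (-4)×L_0(6.1) + 4×L_1(6.1) + 3×L_2(6.1) + (-7)×L_3(6.1)
P(6.1) = 4.111667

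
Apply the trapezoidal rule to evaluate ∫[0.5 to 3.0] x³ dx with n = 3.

f(x) = x³
a = 0.5, b = 3.0, n = 3
h = (b - a)/n = 0.833333

Trapezoidal rule: (h/2)[f(x₀) + 2f(x₁) + 2f(x₂) + ... + f(xₙ)]

x_0 = 0.5000, f(x_0) = 0.125000, coefficient = 1
x_1 = 1.3333, f(x_1) = 2.370370, coefficient = 2
x_2 = 2.1667, f(x_2) = 10.171296, coefficient = 2
x_3 = 3.0000, f(x_3) = 27.000000, coefficient = 1

I ≈ (0.833333/2) × 52.208333 = 21.753472
Exact value: 20.234375
Error: 1.519097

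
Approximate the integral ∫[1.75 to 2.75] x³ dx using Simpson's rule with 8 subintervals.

f(x) = x³
a = 1.75, b = 2.75, n = 8
h = (b - a)/n = 0.125000

Simpson's rule: (h/3)[f(x₀) + 4f(x₁) + 2f(x₂) + ... + f(xₙ)]

x_0 = 1.7500, f(x_0) = 5.359375, coefficient = 1
x_1 = 1.8750, f(x_1) = 6.591797, coefficient = 4
x_2 = 2.0000, f(x_2) = 8.000000, coefficient = 2
x_3 = 2.1250, f(x_3) = 9.595703, coefficient = 4
x_4 = 2.2500, f(x_4) = 11.390625, coefficient = 2
x_5 = 2.3750, f(x_5) = 13.396484, coefficient = 4
x_6 = 2.5000, f(x_6) = 15.625000, coefficient = 2
x_7 = 2.6250, f(x_7) = 18.087891, coefficient = 4
x_8 = 2.7500, f(x_8) = 20.796875, coefficient = 1

I ≈ (0.125000/3) × 286.875000 = 11.953125
Exact value: 11.953125
Error: 0.000000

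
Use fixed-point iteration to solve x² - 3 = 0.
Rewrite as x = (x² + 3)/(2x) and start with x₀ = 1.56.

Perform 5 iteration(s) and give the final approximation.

Equation: x² - 3 = 0
Fixed-point form: x = (x² + 3)/(2x)
x₀ = 1.56

x_1 = g(1.560000) = 1.741538
x_2 = g(1.741538) = 1.732077
x_3 = g(1.732077) = 1.732051
x_4 = g(1.732051) = 1.732051
x_5 = g(1.732051) = 1.732051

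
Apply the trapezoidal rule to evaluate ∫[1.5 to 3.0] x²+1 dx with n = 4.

f(x) = x²+1
a = 1.5, b = 3.0, n = 4
h = (b - a)/n = 0.375000

Trapezoidal rule: (h/2)[f(x₀) + 2f(x₁) + 2f(x₂) + ... + f(xₙ)]

x_0 = 1.5000, f(x_0) = 3.250000, coefficient = 1
x_1 = 1.8750, f(x_1) = 4.515625, coefficient = 2
x_2 = 2.2500, f(x_2) = 6.062500, coefficient = 2
x_3 = 2.6250, f(x_3) = 7.890625, coefficient = 2
x_4 = 3.0000, f(x_4) = 10.000000, coefficient = 1

I ≈ (0.375000/2) × 50.187500 = 9.410156
Exact value: 9.375000
Error: 0.035156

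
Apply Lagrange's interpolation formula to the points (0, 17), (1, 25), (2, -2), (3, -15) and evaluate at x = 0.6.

Lagrange interpolation formula:
P(x) = Σ yᵢ × Lᵢ(x)
where Lᵢ(x) = Π_{j≠i} (x - xⱼ)/(xᵢ - xⱼ)

L_0(0.6) = (0.6 - 1)/(0 - 1) × (0.6 - 2)/(0 - 2) × (0.6 - 3)/(0 - 3) = 0.224000
L_1(0.6) = (0.6 - 0)/(1 - 0) × (0.6 - 2)/(1 - 2) × (0.6 - 3)/(1 - 3) = 1.008000
L_2(0.6) = (0.6 - 0)/(2 - 0) × (0.6 - 1)/(2 - 1) × (0.6 - 3)/(2 - 3) = -0.288000
L_3(0.6) = (0.6 - 0)/(3 - 0) × (0.6 - 1)/(3 - 1) × (0.6 - 2)/(3 - 2) = 0.056000

P(0.6) = 17×L_0(0.6) + 25×L_1(0.6) + (-2)×L_2(0.6) + (-15)×L_3(0.6)
P(0.6) = 28.744000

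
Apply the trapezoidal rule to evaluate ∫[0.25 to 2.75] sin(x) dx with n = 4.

f(x) = sin(x)
a = 0.25, b = 2.75, n = 4
h = (b - a)/n = 0.625000

Trapezoidal rule: (h/2)[f(x₀) + 2f(x₁) + 2f(x₂) + ... + f(xₙ)]

x_0 = 0.2500, f(x_0) = 0.247404, coefficient = 1
x_1 = 0.8750, f(x_1) = 0.767544, coefficient = 2
x_2 = 1.5000, f(x_2) = 0.997495, coefficient = 2
x_3 = 2.1250, f(x_3) = 0.850320, coefficient = 2
x_4 = 2.7500, f(x_4) = 0.381661, coefficient = 1

I ≈ (0.625000/2) × 5.859782 = 1.831182
Exact value: 1.893215
Error: 0.062033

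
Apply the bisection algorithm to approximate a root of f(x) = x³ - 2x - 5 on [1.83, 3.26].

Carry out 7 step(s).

f(x) = x³ - 2x - 5
Initial interval: [1.83, 3.26]

Iteration 1:
  c_1 = (1.830000 + 3.260000)/2 = 2.545000
  f(c_1) = f(2.545000) = 6.394029
  f(a) × f(c) < 0, new interval: [1.830000, 2.545000]
Iteration 2:
  c_2 = (1.830000 + 2.545000)/2 = 2.187500
  f(c_2) = f(2.187500) = 1.092529
  f(a) × f(c) < 0, new interval: [1.830000, 2.187500]
Iteration 3:
  c_3 = (1.830000 + 2.187500)/2 = 2.008750
  f(c_3) = f(2.008750) = -0.912040
  f(a) × f(c) ≥ 0, new interval: [2.008750, 2.187500]
Iteration 4:
  c_4 = (2.008750 + 2.187500)/2 = 2.098125
  f(c_4) = f(2.098125) = 0.039966
  f(a) × f(c) < 0, new interval: [2.008750, 2.098125]
Iteration 5:
  c_5 = (2.008750 + 2.098125)/2 = 2.053438
  f(c_5) = f(2.053438) = -0.448339
  f(a) × f(c) ≥ 0, new interval: [2.053438, 2.098125]
Iteration 6:
  c_6 = (2.053438 + 2.098125)/2 = 2.075781
  f(c_6) = f(2.075781) = -0.207296
  f(a) × f(c) ≥ 0, new interval: [2.075781, 2.098125]
Iteration 7:
  c_7 = (2.075781 + 2.098125)/2 = 2.086953
  f(c_7) = f(2.086953) = -0.084446
  f(a) × f(c) ≥ 0, new interval: [2.086953, 2.098125]

After 7 iteration(s), the approximation is c_7 = 2.086953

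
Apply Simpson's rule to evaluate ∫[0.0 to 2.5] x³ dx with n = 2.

f(x) = x³
a = 0.0, b = 2.5, n = 2
h = (b - a)/n = 1.250000

Simpson's rule: (h/3)[f(x₀) + 4f(x₁) + 2f(x₂) + ... + f(xₙ)]

x_0 = 0.0000, f(x_0) = 0.000000, coefficient = 1
x_1 = 1.2500, f(x_1) = 1.953125, coefficient = 4
x_2 = 2.5000, f(x_2) = 15.625000, coefficient = 1

I ≈ (1.250000/3) × 23.437500 = 9.765625
Exact value: 9.765625
Error: 0.000000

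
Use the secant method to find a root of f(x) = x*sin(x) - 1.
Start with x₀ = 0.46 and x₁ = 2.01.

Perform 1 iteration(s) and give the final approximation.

f(x) = x*sin(x) - 1
x₀ = 0.46, x₁ = 2.01

Secant formula: x_{n+1} = x_n - f(x_n)(x_n - x_{n-1})/(f(x_n) - f(x_{n-1}))

Iteration 1:
  f(0.460000) = -0.795784
  f(2.010000) = 0.819232
  x_2 = 2.010000 - 0.819232×(2.010000 - 0.460000)/(0.819232 - (-0.795784))
       = 1.223748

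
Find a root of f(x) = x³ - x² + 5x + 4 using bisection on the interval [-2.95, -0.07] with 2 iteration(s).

f(x) = x³ - x² + 5x + 4
Initial interval: [-2.95, -0.07]

Iteration 1:
  c_1 = (-2.950000 + (-0.070000))/2 = -1.510000
  f(c_1) = f(-1.510000) = -9.273051
  f(a) × f(c) ≥ 0, new interval: [-1.510000, -0.070000]
Iteration 2:
  c_2 = (-1.510000 + (-0.070000))/2 = -0.790000
  f(c_2) = f(-0.790000) = -1.067139
  f(a) × f(c) ≥ 0, new interval: [-0.790000, -0.070000]

After 2 iteration(s), the approximation is c_2 = -0.790000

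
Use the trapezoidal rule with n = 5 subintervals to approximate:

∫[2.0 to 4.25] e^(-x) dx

f(x) = e^(-x)
a = 2.0, b = 4.25, n = 5
h = (b - a)/n = 0.450000

Trapezoidal rule: (h/2)[f(x₀) + 2f(x₁) + 2f(x₂) + ... + f(xₙ)]

x_0 = 2.0000, f(x_0) = 0.135335, coefficient = 1
x_1 = 2.4500, f(x_1) = 0.086294, coefficient = 2
x_2 = 2.9000, f(x_2) = 0.055023, coefficient = 2
x_3 = 3.3500, f(x_3) = 0.035084, coefficient = 2
x_4 = 3.8000, f(x_4) = 0.022371, coefficient = 2
x_5 = 4.2500, f(x_5) = 0.014264, coefficient = 1

I ≈ (0.450000/2) × 0.547143 = 0.123107
Exact value: 0.121071
Error: 0.002036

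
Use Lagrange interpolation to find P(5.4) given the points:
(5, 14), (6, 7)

Lagrange interpolation formula:
P(x) = Σ yᵢ × Lᵢ(x)
where Lᵢ(x) = Π_{j≠i} (x - xⱼ)/(xᵢ - xⱼ)

L_0(5.4) = (5.4 - 6)/(5 - 6) = 0.600000
L_1(5.4) = (5.4 - 5)/(6 - 5) = 0.400000

P(5.4) = 14×L_0(5.4) + 7×L_1(5.4)
P(5.4) = 11.200000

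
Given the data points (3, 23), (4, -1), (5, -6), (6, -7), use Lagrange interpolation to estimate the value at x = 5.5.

Lagrange interpolation formula:
P(x) = Σ yᵢ × Lᵢ(x)
where Lᵢ(x) = Π_{j≠i} (x - xⱼ)/(xᵢ - xⱼ)

L_0(5.5) = (5.5 - 4)/(3 - 4) × (5.5 - 5)/(3 - 5) × (5.5 - 6)/(3 - 6) = 0.062500
L_1(5.5) = (5.5 - 3)/(4 - 3) × (5.5 - 5)/(4 - 5) × (5.5 - 6)/(4 - 6) = -0.312500
L_2(5.5) = (5.5 - 3)/(5 - 3) × (5.5 - 4)/(5 - 4) × (5.5 - 6)/(5 - 6) = 0.937500
L_3(5.5) = (5.5 - 3)/(6 - 3) × (5.5 - 4)/(6 - 4) × (5.5 - 5)/(6 - 5) = 0.312500

P(5.5) = 23×L_0(5.5) + (-1)×L_1(5.5) + (-6)×L_2(5.5) + (-7)×L_3(5.5)
P(5.5) = -6.062500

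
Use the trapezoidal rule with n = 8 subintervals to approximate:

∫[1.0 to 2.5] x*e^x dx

f(x) = x*e^x
a = 1.0, b = 2.5, n = 8
h = (b - a)/n = 0.187500

Trapezoidal rule: (h/2)[f(x₀) + 2f(x₁) + 2f(x₂) + ... + f(xₙ)]

x_0 = 1.0000, f(x_0) = 2.718282, coefficient = 1
x_1 = 1.1875, f(x_1) = 3.893663, coefficient = 2
x_2 = 1.3750, f(x_2) = 5.438230, coefficient = 2
x_3 = 1.5625, f(x_3) = 7.454271, coefficient = 2
x_4 = 1.7500, f(x_4) = 10.070555, coefficient = 2
x_5 = 1.9375, f(x_5) = 13.448916, coefficient = 2
x_6 = 2.1250, f(x_6) = 17.792407, coefficient = 2
x_7 = 2.3125, f(x_7) = 23.355423, coefficient = 2
x_8 = 2.5000, f(x_8) = 30.456235, coefficient = 1

I ≈ (0.187500/2) × 196.081444 = 18.382635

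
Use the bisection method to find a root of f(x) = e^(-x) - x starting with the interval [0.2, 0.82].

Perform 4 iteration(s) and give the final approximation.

f(x) = e^(-x) - x
Initial interval: [0.2, 0.82]

Iteration 1:
  c_1 = (0.200000 + 0.820000)/2 = 0.510000
  f(c_1) = f(0.510000) = 0.090496
  f(a) × f(c) ≥ 0, new interval: [0.510000, 0.820000]
Iteration 2:
  c_2 = (0.510000 + 0.820000)/2 = 0.665000
  f(c_2) = f(0.665000) = -0.150726
  f(a) × f(c) < 0, new interval: [0.510000, 0.665000]
Iteration 3:
  c_3 = (0.510000 + 0.665000)/2 = 0.587500
  f(c_3) = f(0.587500) = -0.031785
  f(a) × f(c) < 0, new interval: [0.510000, 0.587500]
Iteration 4:
  c_4 = (0.510000 + 0.587500)/2 = 0.548750
  f(c_4) = f(0.548750) = 0.028921
  f(a) × f(c) ≥ 0, new interval: [0.548750, 0.587500]

After 4 iteration(s), the approximation is c_4 = 0.548750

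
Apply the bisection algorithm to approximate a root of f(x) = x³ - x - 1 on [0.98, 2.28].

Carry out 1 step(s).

f(x) = x³ - x - 1
Initial interval: [0.98, 2.28]

Iteration 1:
  c_1 = (0.980000 + 2.280000)/2 = 1.630000
  f(c_1) = f(1.630000) = 1.700747
  f(a) × f(c) < 0, new interval: [0.980000, 1.630000]

After 1 iteration(s), the approximation is c_1 = 1.630000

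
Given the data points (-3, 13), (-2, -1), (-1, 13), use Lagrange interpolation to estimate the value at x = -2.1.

Lagrange interpolation formula:
P(x) = Σ yᵢ × Lᵢ(x)
where Lᵢ(x) = Π_{j≠i} (x - xⱼ)/(xᵢ - xⱼ)

L_0(-2.1) = (-2.1 - (-2))/(-3 - (-2)) × (-2.1 - (-1))/(-3 - (-1)) = 0.055000
L_1(-2.1) = (-2.1 - (-3))/(-2 - (-3)) × (-2.1 - (-1))/(-2 - (-1)) = 0.990000
L_2(-2.1) = (-2.1 - (-3))/(-1 - (-3)) × (-2.1 - (-2))/(-1 - (-2)) = -0.045000

P(-2.1) = 13×L_0(-2.1) + (-1)×L_1(-2.1) + 13×L_2(-2.1)
P(-2.1) = -0.860000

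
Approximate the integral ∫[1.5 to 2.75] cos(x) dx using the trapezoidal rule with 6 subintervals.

f(x) = cos(x)
a = 1.5, b = 2.75, n = 6
h = (b - a)/n = 0.208333

Trapezoidal rule: (h/2)[f(x₀) + 2f(x₁) + 2f(x₂) + ... + f(xₙ)]

x_0 = 1.5000, f(x_0) = 0.070737, coefficient = 1
x_1 = 1.7083, f(x_1) = -0.137104, coefficient = 2
x_2 = 1.9167, f(x_2) = -0.339016, coefficient = 2
x_3 = 2.1250, f(x_3) = -0.526266, coefficient = 2
x_4 = 2.3333, f(x_4) = -0.690758, coefficient = 2
x_5 = 2.5417, f(x_5) = -0.825377, coefficient = 2
x_6 = 2.7500, f(x_6) = -0.924302, coefficient = 1

I ≈ (0.208333/2) × -5.890608 = -0.613605
Exact value: -0.615834
Error: 0.002229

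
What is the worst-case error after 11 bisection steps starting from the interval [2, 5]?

Bisection error bound: |error| ≤ (b-a)/2^n
|error| ≤ (5 - 2)/2^11 = 3/2^11
|error| ≤ 0.0014648438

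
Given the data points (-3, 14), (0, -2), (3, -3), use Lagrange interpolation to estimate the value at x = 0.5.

Lagrange interpolation formula:
P(x) = Σ yᵢ × Lᵢ(x)
where Lᵢ(x) = Π_{j≠i} (x - xⱼ)/(xᵢ - xⱼ)

L_0(0.5) = (0.5 - 0)/(-3 - 0) × (0.5 - 3)/(-3 - 3) = -0.069444
L_1(0.5) = (0.5 - (-3))/(0 - (-3)) × (0.5 - 3)/(0 - 3) = 0.972222
L_2(0.5) = (0.5 - (-3))/(3 - (-3)) × (0.5 - 0)/(3 - 0) = 0.097222

P(0.5) = 14×L_0(0.5) + (-2)×L_1(0.5) + (-3)×L_2(0.5)
P(0.5) = -3.208333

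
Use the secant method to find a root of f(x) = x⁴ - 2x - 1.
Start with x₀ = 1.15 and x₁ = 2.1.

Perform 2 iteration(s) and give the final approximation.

f(x) = x⁴ - 2x - 1
x₀ = 1.15, x₁ = 2.1

Secant formula: x_{n+1} = x_n - f(x_n)(x_n - x_{n-1})/(f(x_n) - f(x_{n-1}))

Iteration 1:
  f(1.150000) = -1.550994
  f(2.100000) = 14.248100
  x_2 = 2.100000 - 14.248100×(2.100000 - 1.150000)/(14.248100 - (-1.550994))
       = 1.243261
Iteration 2:
  f(2.100000) = 14.248100
  f(1.243261) = -1.097338
  x_3 = 1.243261 - (-1.097338)×(1.243261 - 2.100000)/(-1.097338 - 14.248100)
       = 1.304526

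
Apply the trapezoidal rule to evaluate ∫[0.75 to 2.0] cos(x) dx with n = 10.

f(x) = cos(x)
a = 0.75, b = 2.0, n = 10
h = (b - a)/n = 0.125000

Trapezoidal rule: (h/2)[f(x₀) + 2f(x₁) + 2f(x₂) + ... + f(xₙ)]

x_0 = 0.7500, f(x_0) = 0.731689, coefficient = 1
x_1 = 0.8750, f(x_1) = 0.640997, coefficient = 2
x_2 = 1.0000, f(x_2) = 0.540302, coefficient = 2
x_3 = 1.1250, f(x_3) = 0.431177, coefficient = 2
x_4 = 1.2500, f(x_4) = 0.315322, coefficient = 2
x_5 = 1.3750, f(x_5) = 0.194548, coefficient = 2
x_6 = 1.5000, f(x_6) = 0.070737, coefficient = 2
x_7 = 1.6250, f(x_7) = -0.054177, coefficient = 2
x_8 = 1.7500, f(x_8) = -0.178246, coefficient = 2
x_9 = 1.8750, f(x_9) = -0.299534, coefficient = 2
x_10 = 2.0000, f(x_10) = -0.416147, coefficient = 1

I ≈ (0.125000/2) × 3.637795 = 0.227362
Exact value: 0.227659
Error: 0.000297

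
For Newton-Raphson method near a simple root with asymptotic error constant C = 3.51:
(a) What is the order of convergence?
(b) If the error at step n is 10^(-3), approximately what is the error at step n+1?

(a) Newton-Raphson has quadratic (order 2) convergence near simple roots.
    This means |e_{n+1}| ≈ C|e_n|².

(b) With |e_n| = 10^(-3) and C = 3.51:
    |e_{n+1}| ≈ 3.51 × (10^(-3))² = 3.51 × 10^(-6)

(a) 2 (quadratic); (b) |e_{n+1}| ≈ 3.510e-06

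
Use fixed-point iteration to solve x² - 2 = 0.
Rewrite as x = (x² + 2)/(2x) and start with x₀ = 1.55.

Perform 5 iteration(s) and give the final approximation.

Equation: x² - 2 = 0
Fixed-point form: x = (x² + 2)/(2x)
x₀ = 1.55

x_1 = g(1.550000) = 1.420161
x_2 = g(1.420161) = 1.414226
x_3 = g(1.414226) = 1.414214
x_4 = g(1.414214) = 1.414214
x_5 = g(1.414214) = 1.414214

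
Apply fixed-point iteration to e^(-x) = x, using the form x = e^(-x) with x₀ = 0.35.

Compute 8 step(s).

Equation: e^(-x) = x
Fixed-point form: x = e^(-x)
x₀ = 0.35

x_1 = g(0.350000) = 0.704688
x_2 = g(0.704688) = 0.494263
x_3 = g(0.494263) = 0.610020
x_4 = g(0.610020) = 0.543340
x_5 = g(0.543340) = 0.580805
x_6 = g(0.580805) = 0.559448
x_7 = g(0.559448) = 0.571525
x_8 = g(0.571525) = 0.564664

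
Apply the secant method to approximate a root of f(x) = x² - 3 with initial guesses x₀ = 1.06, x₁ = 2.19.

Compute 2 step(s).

f(x) = x² - 3
x₀ = 1.06, x₁ = 2.19

Secant formula: x_{n+1} = x_n - f(x_n)(x_n - x_{n-1})/(f(x_n) - f(x_{n-1}))

Iteration 1:
  f(1.060000) = -1.876400
  f(2.190000) = 1.796100
  x_2 = 2.190000 - 1.796100×(2.190000 - 1.060000)/(1.796100 - (-1.876400))
       = 1.637354
Iteration 2:
  f(2.190000) = 1.796100
  f(1.637354) = -0.319072
  x_3 = 1.637354 - (-0.319072)×(1.637354 - 2.190000)/(-0.319072 - 1.796100)
       = 1.720720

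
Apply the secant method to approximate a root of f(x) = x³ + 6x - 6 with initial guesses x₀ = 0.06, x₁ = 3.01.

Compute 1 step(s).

f(x) = x³ + 6x - 6
x₀ = 0.06, x₁ = 3.01

Secant formula: x_{n+1} = x_n - f(x_n)(x_n - x_{n-1})/(f(x_n) - f(x_{n-1}))

Iteration 1:
  f(0.060000) = -5.639784
  f(3.010000) = 39.330901
  x_2 = 3.010000 - 39.330901×(3.010000 - 0.060000)/(39.330901 - (-5.639784))
       = 0.429960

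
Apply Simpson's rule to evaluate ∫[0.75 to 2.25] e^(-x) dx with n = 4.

f(x) = e^(-x)
a = 0.75, b = 2.25, n = 4
h = (b - a)/n = 0.375000

Simpson's rule: (h/3)[f(x₀) + 4f(x₁) + 2f(x₂) + ... + f(xₙ)]

x_0 = 0.7500, f(x_0) = 0.472367, coefficient = 1
x_1 = 1.1250, f(x_1) = 0.324652, coefficient = 4
x_2 = 1.5000, f(x_2) = 0.223130, coefficient = 2
x_3 = 1.8750, f(x_3) = 0.153355, coefficient = 4
x_4 = 2.2500, f(x_4) = 0.105399, coefficient = 1

I ≈ (0.375000/3) × 2.936056 = 0.367007
Exact value: 0.366967
Error: 0.000040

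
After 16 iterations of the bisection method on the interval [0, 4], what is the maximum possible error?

Bisection error bound: |error| ≤ (b-a)/2^n
|error| ≤ (4 - 0)/2^16 = 4/2^16
|error| ≤ 0.0000610352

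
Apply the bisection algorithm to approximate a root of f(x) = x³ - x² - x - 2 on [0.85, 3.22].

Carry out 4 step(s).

f(x) = x³ - x² - x - 2
Initial interval: [0.85, 3.22]

Iteration 1:
  c_1 = (0.850000 + 3.220000)/2 = 2.035000
  f(c_1) = f(2.035000) = 0.251168
  f(a) × f(c) < 0, new interval: [0.850000, 2.035000]
Iteration 2:
  c_2 = (0.850000 + 2.035000)/2 = 1.442500
  f(c_2) = f(1.442500) = -2.521743
  f(a) × f(c) ≥ 0, new interval: [1.442500, 2.035000]
Iteration 3:
  c_3 = (1.442500 + 2.035000)/2 = 1.738750
  f(c_3) = f(1.738750) = -1.505323
  f(a) × f(c) ≥ 0, new interval: [1.738750, 2.035000]
Iteration 4:
  c_4 = (1.738750 + 2.035000)/2 = 1.886875
  f(c_4) = f(1.886875) = -0.729336
  f(a) × f(c) ≥ 0, new interval: [1.886875, 2.035000]

After 4 iteration(s), the approximation is c_4 = 1.886875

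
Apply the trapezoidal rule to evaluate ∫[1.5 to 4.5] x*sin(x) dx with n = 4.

f(x) = x*sin(x)
a = 1.5, b = 4.5, n = 4
h = (b - a)/n = 0.750000

Trapezoidal rule: (h/2)[f(x₀) + 2f(x₁) + 2f(x₂) + ... + f(xₙ)]

x_0 = 1.5000, f(x_0) = 1.496242, coefficient = 1
x_1 = 2.2500, f(x_1) = 1.750665, coefficient = 2
x_2 = 3.0000, f(x_2) = 0.423360, coefficient = 2
x_3 = 3.7500, f(x_3) = -2.143355, coefficient = 2
x_4 = 4.5000, f(x_4) = -4.398886, coefficient = 1

I ≈ (0.750000/2) × -2.841304 = -1.065489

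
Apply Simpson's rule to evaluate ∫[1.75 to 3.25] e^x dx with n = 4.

f(x) = e^x
a = 1.75, b = 3.25, n = 4
h = (b - a)/n = 0.375000

Simpson's rule: (h/3)[f(x₀) + 4f(x₁) + 2f(x₂) + ... + f(xₙ)]

x_0 = 1.7500, f(x_0) = 5.754603, coefficient = 1
x_1 = 2.1250, f(x_1) = 8.372897, coefficient = 4
x_2 = 2.5000, f(x_2) = 12.182494, coefficient = 2
x_3 = 2.8750, f(x_3) = 17.725424, coefficient = 4
x_4 = 3.2500, f(x_4) = 25.790340, coefficient = 1

I ≈ (0.375000/3) × 160.303217 = 20.037902
Exact value: 20.035737
Error: 0.002165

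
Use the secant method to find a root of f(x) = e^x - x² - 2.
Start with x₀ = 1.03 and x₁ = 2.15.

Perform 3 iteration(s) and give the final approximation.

f(x) = e^x - x² - 2
x₀ = 1.03, x₁ = 2.15

Secant formula: x_{n+1} = x_n - f(x_n)(x_n - x_{n-1})/(f(x_n) - f(x_{n-1}))

Iteration 1:
  f(1.030000) = -0.259834
  f(2.150000) = 1.962358
  x_2 = 2.150000 - 1.962358×(2.150000 - 1.030000)/(1.962358 - (-0.259834))
       = 1.160958
Iteration 2:
  f(2.150000) = 1.962358
  f(1.160958) = -0.154833
  x_3 = 1.160958 - (-0.154833)×(1.160958 - 2.150000)/(-0.154833 - 1.962358)
       = 1.233288
Iteration 3:
  f(1.160958) = -0.154833
  f(1.233288) = -0.088502
  x_4 = 1.233288 - (-0.088502)×(1.233288 - 1.160958)/(-0.088502 - (-0.154833))
       = 1.329795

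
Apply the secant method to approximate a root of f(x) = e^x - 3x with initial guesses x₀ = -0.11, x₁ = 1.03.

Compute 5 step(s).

f(x) = e^x - 3x
x₀ = -0.11, x₁ = 1.03

Secant formula: x_{n+1} = x_n - f(x_n)(x_n - x_{n-1})/(f(x_n) - f(x_{n-1}))

Iteration 1:
  f(-0.110000) = 1.225834
  f(1.030000) = -0.288934
  x_2 = 1.030000 - (-0.288934)×(1.030000 - (-0.110000))/(-0.288934 - 1.225834)
       = 0.812551
Iteration 2:
  f(1.030000) = -0.288934
  f(0.812551) = -0.184003
  x_3 = 0.812551 - (-0.184003)×(0.812551 - 1.030000)/(-0.184003 - (-0.288934))
       = 0.431240
Iteration 3:
  f(0.812551) = -0.184003
  f(0.431240) = 0.245445
  x_4 = 0.431240 - 0.245445×(0.431240 - 0.812551)/(0.245445 - (-0.184003))
       = 0.649173
Iteration 4:
  f(0.431240) = 0.245445
  f(0.649173) = -0.033561
  x_5 = 0.649173 - (-0.033561)×(0.649173 - 0.431240)/(-0.033561 - 0.245445)
       = 0.622958
Iteration 5:
  f(0.649173) = -0.033561
  f(0.622958) = -0.004439
  x_6 = 0.622958 - (-0.004439)×(0.622958 - 0.649173)/(-0.004439 - (-0.033561))
       = 0.618962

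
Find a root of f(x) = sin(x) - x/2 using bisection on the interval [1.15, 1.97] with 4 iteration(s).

f(x) = sin(x) - x/2
Initial interval: [1.15, 1.97]

Iteration 1:
  c_1 = (1.150000 + 1.970000)/2 = 1.560000
  f(c_1) = f(1.560000) = 0.219942
  f(a) × f(c) ≥ 0, new interval: [1.560000, 1.970000]
Iteration 2:
  c_2 = (1.560000 + 1.970000)/2 = 1.765000
  f(c_2) = f(1.765000) = 0.098702
  f(a) × f(c) ≥ 0, new interval: [1.765000, 1.970000]
Iteration 3:
  c_3 = (1.765000 + 1.970000)/2 = 1.867500
  f(c_3) = f(1.867500) = 0.022555
  f(a) × f(c) ≥ 0, new interval: [1.867500, 1.970000]
Iteration 4:
  c_4 = (1.867500 + 1.970000)/2 = 1.918750
  f(c_4) = f(1.918750) = -0.019303
  f(a) × f(c) < 0, new interval: [1.867500, 1.918750]

After 4 iteration(s), the approximation is c_4 = 1.918750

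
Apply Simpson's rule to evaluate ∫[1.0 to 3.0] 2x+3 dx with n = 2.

f(x) = 2x+3
a = 1.0, b = 3.0, n = 2
h = (b - a)/n = 1.000000

Simpson's rule: (h/3)[f(x₀) + 4f(x₁) + 2f(x₂) + ... + f(xₙ)]

x_0 = 1.0000, f(x_0) = 5.000000, coefficient = 1
x_1 = 2.0000, f(x_1) = 7.000000, coefficient = 4
x_2 = 3.0000, f(x_2) = 9.000000, coefficient = 1

I ≈ (1.000000/3) × 42.000000 = 14.000000
Exact value: 14.000000
Error: 0.000000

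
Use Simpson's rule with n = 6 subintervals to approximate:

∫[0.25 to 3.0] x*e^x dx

f(x) = x*e^x
a = 0.25, b = 3.0, n = 6
h = (b - a)/n = 0.458333

Simpson's rule: (h/3)[f(x₀) + 4f(x₁) + 2f(x₂) + ... + f(xₙ)]

x_0 = 0.2500, f(x_0) = 0.321006, coefficient = 1
x_1 = 0.7083, f(x_1) = 1.438345, coefficient = 4
x_2 = 1.1667, f(x_2) = 3.746482, coefficient = 2
x_3 = 1.6250, f(x_3) = 8.252431, coefficient = 4
x_4 = 2.0833, f(x_4) = 16.731656, coefficient = 2
x_5 = 2.5417, f(x_5) = 32.281254, coefficient = 4
x_6 = 3.0000, f(x_6) = 60.256611, coefficient = 1

I ≈ (0.458333/3) × 269.422014 = 41.161697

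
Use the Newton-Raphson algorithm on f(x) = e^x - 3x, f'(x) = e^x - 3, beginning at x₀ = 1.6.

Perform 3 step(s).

f(x) = e^x - 3x
f'(x) = e^x - 3
x₀ = 1.6

Newton-Raphson formula: x_{n+1} = x_n - f(x_n)/f'(x_n)

Iteration 1:
  f(1.600000) = 0.153032
  f'(1.600000) = 1.953032
  x_1 = 1.600000 - 0.153032/1.953032 = 1.521644
Iteration 2:
  f(1.521644) = 0.014816
  f'(1.521644) = 1.579747
  x_2 = 1.521644 - 0.014816/1.579747 = 1.512265
Iteration 3:
  f(1.512265) = 0.000201
  f'(1.512265) = 1.536996
  x_3 = 1.512265 - 0.000201/1.536996 = 1.512135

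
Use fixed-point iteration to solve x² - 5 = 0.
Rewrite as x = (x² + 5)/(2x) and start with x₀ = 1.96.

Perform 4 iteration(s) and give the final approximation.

Equation: x² - 5 = 0
Fixed-point form: x = (x² + 5)/(2x)
x₀ = 1.96

x_1 = g(1.960000) = 2.255510
x_2 = g(2.255510) = 2.236152
x_3 = g(2.236152) = 2.236068
x_4 = g(2.236068) = 2.236068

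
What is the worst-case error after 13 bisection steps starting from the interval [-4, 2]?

Bisection error bound: |error| ≤ (b-a)/2^n
|error| ≤ (2 - (-4))/2^13 = 6/2^13
|error| ≤ 0.0007324219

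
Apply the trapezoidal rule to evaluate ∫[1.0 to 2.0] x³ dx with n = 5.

f(x) = x³
a = 1.0, b = 2.0, n = 5
h = (b - a)/n = 0.200000

Trapezoidal rule: (h/2)[f(x₀) + 2f(x₁) + 2f(x₂) + ... + f(xₙ)]

x_0 = 1.0000, f(x_0) = 1.000000, coefficient = 1
x_1 = 1.2000, f(x_1) = 1.728000, coefficient = 2
x_2 = 1.4000, f(x_2) = 2.744000, coefficient = 2
x_3 = 1.6000, f(x_3) = 4.096000, coefficient = 2
x_4 = 1.8000, f(x_4) = 5.832000, coefficient = 2
x_5 = 2.0000, f(x_5) = 8.000000, coefficient = 1

I ≈ (0.200000/2) × 37.800000 = 3.780000
Exact value: 3.750000
Error: 0.030000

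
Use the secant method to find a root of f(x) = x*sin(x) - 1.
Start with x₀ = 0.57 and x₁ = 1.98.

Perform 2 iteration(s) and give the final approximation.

f(x) = x*sin(x) - 1
x₀ = 0.57, x₁ = 1.98

Secant formula: x_{n+1} = x_n - f(x_n)(x_n - x_{n-1})/(f(x_n) - f(x_{n-1}))

Iteration 1:
  f(0.570000) = -0.692410
  f(1.980000) = 0.816527
  x_2 = 1.980000 - 0.816527×(1.980000 - 0.570000)/(0.816527 - (-0.692410))
       = 1.217010
Iteration 2:
  f(1.980000) = 0.816527
  f(1.217010) = 0.141638
  x_3 = 1.217010 - 0.141638×(1.217010 - 1.980000)/(0.141638 - 0.816527)
       = 1.056883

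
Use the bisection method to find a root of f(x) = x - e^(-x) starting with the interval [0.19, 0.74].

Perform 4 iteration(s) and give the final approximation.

f(x) = x - e^(-x)
Initial interval: [0.19, 0.74]

Iteration 1:
  c_1 = (0.190000 + 0.740000)/2 = 0.465000
  f(c_1) = f(0.465000) = -0.163135
  f(a) × f(c) ≥ 0, new interval: [0.465000, 0.740000]
Iteration 2:
  c_2 = (0.465000 + 0.740000)/2 = 0.602500
  f(c_2) = f(0.602500) = 0.055059
  f(a) × f(c) < 0, new interval: [0.465000, 0.602500]
Iteration 3:
  c_3 = (0.465000 + 0.602500)/2 = 0.533750
  f(c_3) = f(0.533750) = -0.052652
  f(a) × f(c) ≥ 0, new interval: [0.533750, 0.602500]
Iteration 4:
  c_4 = (0.533750 + 0.602500)/2 = 0.568125
  f(c_4) = f(0.568125) = 0.001538
  f(a) × f(c) < 0, new interval: [0.533750, 0.568125]

After 4 iteration(s), the approximation is c_4 = 0.568125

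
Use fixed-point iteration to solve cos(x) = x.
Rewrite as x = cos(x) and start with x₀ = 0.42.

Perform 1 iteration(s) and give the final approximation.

Equation: cos(x) = x
Fixed-point form: x = cos(x)
x₀ = 0.42

x_1 = g(0.420000) = 0.913089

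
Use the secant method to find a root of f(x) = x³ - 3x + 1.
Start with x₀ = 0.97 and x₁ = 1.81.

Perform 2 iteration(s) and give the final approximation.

f(x) = x³ - 3x + 1
x₀ = 0.97, x₁ = 1.81

Secant formula: x_{n+1} = x_n - f(x_n)(x_n - x_{n-1})/(f(x_n) - f(x_{n-1}))

Iteration 1:
  f(0.970000) = -0.997327
  f(1.810000) = 1.499741
  x_2 = 1.810000 - 1.499741×(1.810000 - 0.970000)/(1.499741 - (-0.997327))
       = 1.305495
Iteration 2:
  f(1.810000) = 1.499741
  f(1.305495) = -0.691507
  x_3 = 1.305495 - (-0.691507)×(1.305495 - 1.810000)/(-0.691507 - 1.499741)
       = 1.464705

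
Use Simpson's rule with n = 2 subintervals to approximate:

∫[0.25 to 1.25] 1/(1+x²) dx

f(x) = 1/(1+x²)
a = 0.25, b = 1.25, n = 2
h = (b - a)/n = 0.500000

Simpson's rule: (h/3)[f(x₀) + 4f(x₁) + 2f(x₂) + ... + f(xₙ)]

x_0 = 0.2500, f(x_0) = 0.941176, coefficient = 1
x_1 = 0.7500, f(x_1) = 0.640000, coefficient = 4
x_2 = 1.2500, f(x_2) = 0.390244, coefficient = 1

I ≈ (0.500000/3) × 3.891420 = 0.648570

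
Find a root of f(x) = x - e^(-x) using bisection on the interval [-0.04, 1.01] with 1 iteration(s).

f(x) = x - e^(-x)
Initial interval: [-0.04, 1.01]

Iteration 1:
  c_1 = (-0.040000 + 1.010000)/2 = 0.485000
  f(c_1) = f(0.485000) = -0.130697
  f(a) × f(c) ≥ 0, new interval: [0.485000, 1.010000]

After 1 iteration(s), the approximation is c_1 = 0.485000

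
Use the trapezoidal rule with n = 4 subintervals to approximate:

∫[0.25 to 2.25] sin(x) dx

f(x) = sin(x)
a = 0.25, b = 2.25, n = 4
h = (b - a)/n = 0.500000

Trapezoidal rule: (h/2)[f(x₀) + 2f(x₁) + 2f(x₂) + ... + f(xₙ)]

x_0 = 0.2500, f(x_0) = 0.247404, coefficient = 1
x_1 = 0.7500, f(x_1) = 0.681639, coefficient = 2
x_2 = 1.2500, f(x_2) = 0.948985, coefficient = 2
x_3 = 1.7500, f(x_3) = 0.983986, coefficient = 2
x_4 = 2.2500, f(x_4) = 0.778073, coefficient = 1

I ≈ (0.500000/2) × 6.254696 = 1.563674
Exact value: 1.597086
Error: 0.033412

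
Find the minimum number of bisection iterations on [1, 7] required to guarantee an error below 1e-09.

We need (b-a)/2^n ≤ 1e-09
(7 - 1)/2^n ≤ 1e-09
6/2^n ≤ 1e-09
2^n ≥ 6000000000
n ≥ log₂(6000000000) = 32.48
n ≥ 33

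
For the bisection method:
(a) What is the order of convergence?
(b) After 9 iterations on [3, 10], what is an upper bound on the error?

(a) Bisection has linear (order 1) convergence; the error is halved each step.

(b) Error bound = (b-a)/2^n = (10 - 3)/2^{9}
    = 7/2^{9}

(a) 1 (linear); (b) error ≤ 1.37e-02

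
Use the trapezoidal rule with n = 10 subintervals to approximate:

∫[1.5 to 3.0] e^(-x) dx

f(x) = e^(-x)
a = 1.5, b = 3.0, n = 10
h = (b - a)/n = 0.150000

Trapezoidal rule: (h/2)[f(x₀) + 2f(x₁) + 2f(x₂) + ... + f(xₙ)]

x_0 = 1.5000, f(x_0) = 0.223130, coefficient = 1
x_1 = 1.6500, f(x_1) = 0.192050, coefficient = 2
x_2 = 1.8000, f(x_2) = 0.165299, coefficient = 2
x_3 = 1.9500, f(x_3) = 0.142274, coefficient = 2
x_4 = 2.1000, f(x_4) = 0.122456, coefficient = 2
x_5 = 2.2500, f(x_5) = 0.105399, coefficient = 2
x_6 = 2.4000, f(x_6) = 0.090718, coefficient = 2
x_7 = 2.5500, f(x_7) = 0.078082, coefficient = 2
x_8 = 2.7000, f(x_8) = 0.067206, coefficient = 2
x_9 = 2.8500, f(x_9) = 0.057844, coefficient = 2
x_10 = 3.0000, f(x_10) = 0.049787, coefficient = 1

I ≈ (0.150000/2) × 2.315573 = 0.173668
Exact value: 0.173343
Error: 0.000325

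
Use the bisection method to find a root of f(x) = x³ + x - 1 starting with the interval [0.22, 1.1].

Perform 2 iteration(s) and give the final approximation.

f(x) = x³ + x - 1
Initial interval: [0.22, 1.1]

Iteration 1:
  c_1 = (0.220000 + 1.100000)/2 = 0.660000
  f(c_1) = f(0.660000) = -0.052504
  f(a) × f(c) ≥ 0, new interval: [0.660000, 1.100000]
Iteration 2:
  c_2 = (0.660000 + 1.100000)/2 = 0.880000
  f(c_2) = f(0.880000) = 0.561472
  f(a) × f(c) < 0, new interval: [0.660000, 0.880000]

After 2 iteration(s), the approximation is c_2 = 0.880000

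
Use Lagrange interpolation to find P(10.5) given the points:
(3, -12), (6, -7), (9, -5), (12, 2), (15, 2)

Lagrange interpolation formula:
P(x) = Σ yᵢ × Lᵢ(x)
where Lᵢ(x) = Π_{j≠i} (x - xⱼ)/(xᵢ - xⱼ)

L_0(10.5) = (10.5 - 6)/(3 - 6) × (10.5 - 9)/(3 - 9) × (10.5 - 12)/(3 - 12) × (10.5 - 15)/(3 - 15) = 0.023438
L_1(10.5) = (10.5 - 3)/(6 - 3) × (10.5 - 9)/(6 - 9) × (10.5 - 12)/(6 - 12) × (10.5 - 15)/(6 - 15) = -0.156250
L_2(10.5) = (10.5 - 3)/(9 - 3) × (10.5 - 6)/(9 - 6) × (10.5 - 12)/(9 - 12) × (10.5 - 15)/(9 - 15) = 0.703125
L_3(10.5) = (10.5 - 3)/(12 - 3) × (10.5 - 6)/(12 - 6) × (10.5 - 9)/(12 - 9) × (10.5 - 15)/(12 - 15) = 0.468750
L_4(10.5) = (10.5 - 3)/(15 - 3) × (10.5 - 6)/(15 - 6) × (10.5 - 9)/(15 - 9) × (10.5 - 12)/(15 - 12) = -0.039062

P(10.5) = (-12)×L_0(10.5) + (-7)×L_1(10.5) + (-5)×L_2(10.5) + 2×L_3(10.5) + 2×L_4(10.5)
P(10.5) = -1.843750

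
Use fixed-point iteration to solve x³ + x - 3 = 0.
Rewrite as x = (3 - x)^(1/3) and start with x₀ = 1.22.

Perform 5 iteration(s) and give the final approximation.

Equation: x³ + x - 3 = 0
Fixed-point form: x = (3 - x)^(1/3)
x₀ = 1.22

x_1 = g(1.220000) = 1.211918
x_2 = g(1.211918) = 1.213750
x_3 = g(1.213750) = 1.213335
x_4 = g(1.213335) = 1.213429
x_5 = g(1.213429) = 1.213408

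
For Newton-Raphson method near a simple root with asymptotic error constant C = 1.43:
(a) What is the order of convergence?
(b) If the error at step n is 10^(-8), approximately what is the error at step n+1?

(a) Newton-Raphson has quadratic (order 2) convergence near simple roots.
    This means |e_{n+1}| ≈ C|e_n|².

(b) With |e_n| = 10^(-8) and C = 1.43:
    |e_{n+1}| ≈ 1.43 × (10^(-8))² = 1.43 × 10^(-16)

(a) 2 (quadratic); (b) |e_{n+1}| ≈ 1.430e-16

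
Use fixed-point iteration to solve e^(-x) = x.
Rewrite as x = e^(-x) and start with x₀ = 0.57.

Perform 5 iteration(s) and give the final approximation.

Equation: e^(-x) = x
Fixed-point form: x = e^(-x)
x₀ = 0.57

x_1 = g(0.570000) = 0.565525
x_2 = g(0.565525) = 0.568062
x_3 = g(0.568062) = 0.566623
x_4 = g(0.566623) = 0.567439
x_5 = g(0.567439) = 0.566976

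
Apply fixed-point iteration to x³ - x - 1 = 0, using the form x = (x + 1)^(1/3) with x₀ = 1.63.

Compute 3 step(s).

Equation: x³ - x - 1 = 0
Fixed-point form: x = (x + 1)^(1/3)
x₀ = 1.63

x_1 = g(1.630000) = 1.380337
x_2 = g(1.380337) = 1.335200
x_3 = g(1.335200) = 1.326706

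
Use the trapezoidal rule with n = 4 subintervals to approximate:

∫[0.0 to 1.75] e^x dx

f(x) = e^x
a = 0.0, b = 1.75, n = 4
h = (b - a)/n = 0.437500

Trapezoidal rule: (h/2)[f(x₀) + 2f(x₁) + 2f(x₂) + ... + f(xₙ)]

x_0 = 0.0000, f(x_0) = 1.000000, coefficient = 1
x_1 = 0.4375, f(x_1) = 1.548830, coefficient = 2
x_2 = 0.8750, f(x_2) = 2.398875, coefficient = 2
x_3 = 1.3125, f(x_3) = 3.715451, coefficient = 2
x_4 = 1.7500, f(x_4) = 5.754603, coefficient = 1

I ≈ (0.437500/2) × 22.080915 = 4.830200
Exact value: 4.754603
Error: 0.075598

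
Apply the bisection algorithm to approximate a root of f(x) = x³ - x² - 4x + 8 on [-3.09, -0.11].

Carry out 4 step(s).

f(x) = x³ - x² - 4x + 8
Initial interval: [-3.09, -0.11]

Iteration 1:
  c_1 = (-3.090000 + (-0.110000))/2 = -1.600000
  f(c_1) = f(-1.600000) = 7.744000
  f(a) × f(c) < 0, new interval: [-3.090000, -1.600000]
Iteration 2:
  c_2 = (-3.090000 + (-1.600000))/2 = -2.345000
  f(c_2) = f(-2.345000) = -1.014239
  f(a) × f(c) ≥ 0, new interval: [-2.345000, -1.600000]
Iteration 3:
  c_3 = (-2.345000 + (-1.600000))/2 = -1.972500
  f(c_3) = f(-1.972500) = 4.324727
  f(a) × f(c) < 0, new interval: [-2.345000, -1.972500]
Iteration 4:
  c_4 = (-2.345000 + (-1.972500))/2 = -2.158750
  f(c_4) = f(-2.158750) = 1.914588
  f(a) × f(c) < 0, new interval: [-2.345000, -2.158750]

After 4 iteration(s), the approximation is c_4 = -2.158750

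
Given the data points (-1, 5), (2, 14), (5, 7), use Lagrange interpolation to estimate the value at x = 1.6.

Lagrange interpolation formula:
P(x) = Σ yᵢ × Lᵢ(x)
where Lᵢ(x) = Π_{j≠i} (x - xⱼ)/(xᵢ - xⱼ)

L_0(1.6) = (1.6 - 2)/(-1 - 2) × (1.6 - 5)/(-1 - 5) = 0.075556
L_1(1.6) = (1.6 - (-1))/(2 - (-1)) × (1.6 - 5)/(2 - 5) = 0.982222
L_2(1.6) = (1.6 - (-1))/(5 - (-1)) × (1.6 - 2)/(5 - 2) = -0.057778

P(1.6) = 5×L_0(1.6) + 14×L_1(1.6) + 7×L_2(1.6)
P(1.6) = 13.724444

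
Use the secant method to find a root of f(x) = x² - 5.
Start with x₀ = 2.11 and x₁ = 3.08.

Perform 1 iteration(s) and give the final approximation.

f(x) = x² - 5
x₀ = 2.11, x₁ = 3.08

Secant formula: x_{n+1} = x_n - f(x_n)(x_n - x_{n-1})/(f(x_n) - f(x_{n-1}))

Iteration 1:
  f(2.110000) = -0.547900
  f(3.080000) = 4.486400
  x_2 = 3.080000 - 4.486400×(3.080000 - 2.110000)/(4.486400 - (-0.547900))
       = 2.215568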